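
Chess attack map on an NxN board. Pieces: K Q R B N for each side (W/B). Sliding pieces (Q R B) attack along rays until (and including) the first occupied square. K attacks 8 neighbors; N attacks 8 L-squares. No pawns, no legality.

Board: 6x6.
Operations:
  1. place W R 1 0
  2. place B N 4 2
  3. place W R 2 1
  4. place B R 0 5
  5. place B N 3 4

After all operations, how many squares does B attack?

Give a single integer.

Answer: 20

Derivation:
Op 1: place WR@(1,0)
Op 2: place BN@(4,2)
Op 3: place WR@(2,1)
Op 4: place BR@(0,5)
Op 5: place BN@(3,4)
Per-piece attacks for B:
  BR@(0,5): attacks (0,4) (0,3) (0,2) (0,1) (0,0) (1,5) (2,5) (3,5) (4,5) (5,5)
  BN@(3,4): attacks (5,5) (1,5) (4,2) (5,3) (2,2) (1,3)
  BN@(4,2): attacks (5,4) (3,4) (2,3) (5,0) (3,0) (2,1)
Union (20 distinct): (0,0) (0,1) (0,2) (0,3) (0,4) (1,3) (1,5) (2,1) (2,2) (2,3) (2,5) (3,0) (3,4) (3,5) (4,2) (4,5) (5,0) (5,3) (5,4) (5,5)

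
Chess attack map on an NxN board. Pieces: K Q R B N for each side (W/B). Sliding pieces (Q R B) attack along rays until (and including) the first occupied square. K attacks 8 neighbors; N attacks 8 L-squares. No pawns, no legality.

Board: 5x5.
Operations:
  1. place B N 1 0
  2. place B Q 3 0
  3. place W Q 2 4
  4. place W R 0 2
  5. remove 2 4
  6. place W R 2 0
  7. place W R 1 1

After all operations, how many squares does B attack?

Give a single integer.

Op 1: place BN@(1,0)
Op 2: place BQ@(3,0)
Op 3: place WQ@(2,4)
Op 4: place WR@(0,2)
Op 5: remove (2,4)
Op 6: place WR@(2,0)
Op 7: place WR@(1,1)
Per-piece attacks for B:
  BN@(1,0): attacks (2,2) (3,1) (0,2)
  BQ@(3,0): attacks (3,1) (3,2) (3,3) (3,4) (4,0) (2,0) (4,1) (2,1) (1,2) (0,3) [ray(-1,0) blocked at (2,0)]
Union (12 distinct): (0,2) (0,3) (1,2) (2,0) (2,1) (2,2) (3,1) (3,2) (3,3) (3,4) (4,0) (4,1)

Answer: 12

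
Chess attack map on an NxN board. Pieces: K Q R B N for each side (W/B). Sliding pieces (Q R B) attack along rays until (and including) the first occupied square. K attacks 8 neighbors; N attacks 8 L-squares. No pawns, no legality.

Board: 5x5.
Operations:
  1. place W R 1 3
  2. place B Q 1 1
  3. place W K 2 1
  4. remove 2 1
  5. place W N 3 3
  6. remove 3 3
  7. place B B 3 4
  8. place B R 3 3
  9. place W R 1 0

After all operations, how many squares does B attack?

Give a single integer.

Answer: 17

Derivation:
Op 1: place WR@(1,3)
Op 2: place BQ@(1,1)
Op 3: place WK@(2,1)
Op 4: remove (2,1)
Op 5: place WN@(3,3)
Op 6: remove (3,3)
Op 7: place BB@(3,4)
Op 8: place BR@(3,3)
Op 9: place WR@(1,0)
Per-piece attacks for B:
  BQ@(1,1): attacks (1,2) (1,3) (1,0) (2,1) (3,1) (4,1) (0,1) (2,2) (3,3) (2,0) (0,2) (0,0) [ray(0,1) blocked at (1,3); ray(0,-1) blocked at (1,0); ray(1,1) blocked at (3,3)]
  BR@(3,3): attacks (3,4) (3,2) (3,1) (3,0) (4,3) (2,3) (1,3) [ray(0,1) blocked at (3,4); ray(-1,0) blocked at (1,3)]
  BB@(3,4): attacks (4,3) (2,3) (1,2) (0,1)
Union (17 distinct): (0,0) (0,1) (0,2) (1,0) (1,2) (1,3) (2,0) (2,1) (2,2) (2,3) (3,0) (3,1) (3,2) (3,3) (3,4) (4,1) (4,3)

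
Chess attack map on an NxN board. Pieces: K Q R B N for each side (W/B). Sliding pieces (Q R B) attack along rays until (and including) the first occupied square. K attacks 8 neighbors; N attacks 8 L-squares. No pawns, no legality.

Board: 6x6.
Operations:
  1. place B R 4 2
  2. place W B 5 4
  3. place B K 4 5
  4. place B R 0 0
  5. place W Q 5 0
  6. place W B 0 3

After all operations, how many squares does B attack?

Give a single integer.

Answer: 20

Derivation:
Op 1: place BR@(4,2)
Op 2: place WB@(5,4)
Op 3: place BK@(4,5)
Op 4: place BR@(0,0)
Op 5: place WQ@(5,0)
Op 6: place WB@(0,3)
Per-piece attacks for B:
  BR@(0,0): attacks (0,1) (0,2) (0,3) (1,0) (2,0) (3,0) (4,0) (5,0) [ray(0,1) blocked at (0,3); ray(1,0) blocked at (5,0)]
  BR@(4,2): attacks (4,3) (4,4) (4,5) (4,1) (4,0) (5,2) (3,2) (2,2) (1,2) (0,2) [ray(0,1) blocked at (4,5)]
  BK@(4,5): attacks (4,4) (5,5) (3,5) (5,4) (3,4)
Union (20 distinct): (0,1) (0,2) (0,3) (1,0) (1,2) (2,0) (2,2) (3,0) (3,2) (3,4) (3,5) (4,0) (4,1) (4,3) (4,4) (4,5) (5,0) (5,2) (5,4) (5,5)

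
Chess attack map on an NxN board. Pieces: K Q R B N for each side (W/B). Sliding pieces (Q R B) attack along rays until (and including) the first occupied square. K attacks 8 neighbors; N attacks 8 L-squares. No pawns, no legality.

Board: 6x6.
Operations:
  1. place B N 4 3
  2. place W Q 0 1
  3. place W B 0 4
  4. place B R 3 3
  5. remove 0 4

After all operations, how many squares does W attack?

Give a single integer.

Answer: 15

Derivation:
Op 1: place BN@(4,3)
Op 2: place WQ@(0,1)
Op 3: place WB@(0,4)
Op 4: place BR@(3,3)
Op 5: remove (0,4)
Per-piece attacks for W:
  WQ@(0,1): attacks (0,2) (0,3) (0,4) (0,5) (0,0) (1,1) (2,1) (3,1) (4,1) (5,1) (1,2) (2,3) (3,4) (4,5) (1,0)
Union (15 distinct): (0,0) (0,2) (0,3) (0,4) (0,5) (1,0) (1,1) (1,2) (2,1) (2,3) (3,1) (3,4) (4,1) (4,5) (5,1)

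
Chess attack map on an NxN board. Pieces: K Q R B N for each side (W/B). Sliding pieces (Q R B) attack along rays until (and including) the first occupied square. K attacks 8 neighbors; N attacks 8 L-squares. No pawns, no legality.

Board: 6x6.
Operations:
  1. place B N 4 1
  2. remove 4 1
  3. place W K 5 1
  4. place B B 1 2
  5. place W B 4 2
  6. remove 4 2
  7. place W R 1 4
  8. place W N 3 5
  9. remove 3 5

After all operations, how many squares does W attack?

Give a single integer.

Op 1: place BN@(4,1)
Op 2: remove (4,1)
Op 3: place WK@(5,1)
Op 4: place BB@(1,2)
Op 5: place WB@(4,2)
Op 6: remove (4,2)
Op 7: place WR@(1,4)
Op 8: place WN@(3,5)
Op 9: remove (3,5)
Per-piece attacks for W:
  WR@(1,4): attacks (1,5) (1,3) (1,2) (2,4) (3,4) (4,4) (5,4) (0,4) [ray(0,-1) blocked at (1,2)]
  WK@(5,1): attacks (5,2) (5,0) (4,1) (4,2) (4,0)
Union (13 distinct): (0,4) (1,2) (1,3) (1,5) (2,4) (3,4) (4,0) (4,1) (4,2) (4,4) (5,0) (5,2) (5,4)

Answer: 13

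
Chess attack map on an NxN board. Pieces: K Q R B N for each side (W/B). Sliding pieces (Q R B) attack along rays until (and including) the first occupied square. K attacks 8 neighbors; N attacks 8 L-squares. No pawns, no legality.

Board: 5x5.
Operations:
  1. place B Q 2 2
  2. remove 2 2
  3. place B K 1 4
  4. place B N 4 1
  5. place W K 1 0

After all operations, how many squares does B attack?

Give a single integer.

Answer: 8

Derivation:
Op 1: place BQ@(2,2)
Op 2: remove (2,2)
Op 3: place BK@(1,4)
Op 4: place BN@(4,1)
Op 5: place WK@(1,0)
Per-piece attacks for B:
  BK@(1,4): attacks (1,3) (2,4) (0,4) (2,3) (0,3)
  BN@(4,1): attacks (3,3) (2,2) (2,0)
Union (8 distinct): (0,3) (0,4) (1,3) (2,0) (2,2) (2,3) (2,4) (3,3)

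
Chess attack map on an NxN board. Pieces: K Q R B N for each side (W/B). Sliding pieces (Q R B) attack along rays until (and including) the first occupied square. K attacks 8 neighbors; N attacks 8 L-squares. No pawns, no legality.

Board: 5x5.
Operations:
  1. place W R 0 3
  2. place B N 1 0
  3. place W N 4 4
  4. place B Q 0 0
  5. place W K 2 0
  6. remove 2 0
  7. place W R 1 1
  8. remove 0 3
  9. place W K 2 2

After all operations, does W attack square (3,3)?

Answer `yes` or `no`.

Op 1: place WR@(0,3)
Op 2: place BN@(1,0)
Op 3: place WN@(4,4)
Op 4: place BQ@(0,0)
Op 5: place WK@(2,0)
Op 6: remove (2,0)
Op 7: place WR@(1,1)
Op 8: remove (0,3)
Op 9: place WK@(2,2)
Per-piece attacks for W:
  WR@(1,1): attacks (1,2) (1,3) (1,4) (1,0) (2,1) (3,1) (4,1) (0,1) [ray(0,-1) blocked at (1,0)]
  WK@(2,2): attacks (2,3) (2,1) (3,2) (1,2) (3,3) (3,1) (1,3) (1,1)
  WN@(4,4): attacks (3,2) (2,3)
W attacks (3,3): yes

Answer: yes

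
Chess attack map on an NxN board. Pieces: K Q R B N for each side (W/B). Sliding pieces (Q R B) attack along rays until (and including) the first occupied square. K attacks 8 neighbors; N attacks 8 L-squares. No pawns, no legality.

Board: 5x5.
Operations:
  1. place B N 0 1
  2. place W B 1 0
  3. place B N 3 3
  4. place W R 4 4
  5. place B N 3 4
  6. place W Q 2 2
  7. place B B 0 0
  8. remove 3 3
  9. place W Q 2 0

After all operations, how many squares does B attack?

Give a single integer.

Op 1: place BN@(0,1)
Op 2: place WB@(1,0)
Op 3: place BN@(3,3)
Op 4: place WR@(4,4)
Op 5: place BN@(3,4)
Op 6: place WQ@(2,2)
Op 7: place BB@(0,0)
Op 8: remove (3,3)
Op 9: place WQ@(2,0)
Per-piece attacks for B:
  BB@(0,0): attacks (1,1) (2,2) [ray(1,1) blocked at (2,2)]
  BN@(0,1): attacks (1,3) (2,2) (2,0)
  BN@(3,4): attacks (4,2) (2,2) (1,3)
Union (5 distinct): (1,1) (1,3) (2,0) (2,2) (4,2)

Answer: 5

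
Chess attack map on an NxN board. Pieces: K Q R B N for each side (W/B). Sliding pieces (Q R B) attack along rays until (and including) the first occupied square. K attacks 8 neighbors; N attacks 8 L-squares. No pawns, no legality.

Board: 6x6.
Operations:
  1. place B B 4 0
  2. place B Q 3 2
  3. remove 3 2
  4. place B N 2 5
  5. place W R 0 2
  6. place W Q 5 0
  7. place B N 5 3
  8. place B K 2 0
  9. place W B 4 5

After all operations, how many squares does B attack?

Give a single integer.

Answer: 15

Derivation:
Op 1: place BB@(4,0)
Op 2: place BQ@(3,2)
Op 3: remove (3,2)
Op 4: place BN@(2,5)
Op 5: place WR@(0,2)
Op 6: place WQ@(5,0)
Op 7: place BN@(5,3)
Op 8: place BK@(2,0)
Op 9: place WB@(4,5)
Per-piece attacks for B:
  BK@(2,0): attacks (2,1) (3,0) (1,0) (3,1) (1,1)
  BN@(2,5): attacks (3,3) (4,4) (1,3) (0,4)
  BB@(4,0): attacks (5,1) (3,1) (2,2) (1,3) (0,4)
  BN@(5,3): attacks (4,5) (3,4) (4,1) (3,2)
Union (15 distinct): (0,4) (1,0) (1,1) (1,3) (2,1) (2,2) (3,0) (3,1) (3,2) (3,3) (3,4) (4,1) (4,4) (4,5) (5,1)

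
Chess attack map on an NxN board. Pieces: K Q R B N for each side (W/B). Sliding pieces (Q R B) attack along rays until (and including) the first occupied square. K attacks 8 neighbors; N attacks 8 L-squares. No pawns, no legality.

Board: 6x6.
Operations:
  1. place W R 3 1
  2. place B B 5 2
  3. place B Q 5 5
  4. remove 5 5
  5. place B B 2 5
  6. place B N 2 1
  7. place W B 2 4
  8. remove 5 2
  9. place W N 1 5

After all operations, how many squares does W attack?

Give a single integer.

Answer: 14

Derivation:
Op 1: place WR@(3,1)
Op 2: place BB@(5,2)
Op 3: place BQ@(5,5)
Op 4: remove (5,5)
Op 5: place BB@(2,5)
Op 6: place BN@(2,1)
Op 7: place WB@(2,4)
Op 8: remove (5,2)
Op 9: place WN@(1,5)
Per-piece attacks for W:
  WN@(1,5): attacks (2,3) (3,4) (0,3)
  WB@(2,4): attacks (3,5) (3,3) (4,2) (5,1) (1,5) (1,3) (0,2) [ray(-1,1) blocked at (1,5)]
  WR@(3,1): attacks (3,2) (3,3) (3,4) (3,5) (3,0) (4,1) (5,1) (2,1) [ray(-1,0) blocked at (2,1)]
Union (14 distinct): (0,2) (0,3) (1,3) (1,5) (2,1) (2,3) (3,0) (3,2) (3,3) (3,4) (3,5) (4,1) (4,2) (5,1)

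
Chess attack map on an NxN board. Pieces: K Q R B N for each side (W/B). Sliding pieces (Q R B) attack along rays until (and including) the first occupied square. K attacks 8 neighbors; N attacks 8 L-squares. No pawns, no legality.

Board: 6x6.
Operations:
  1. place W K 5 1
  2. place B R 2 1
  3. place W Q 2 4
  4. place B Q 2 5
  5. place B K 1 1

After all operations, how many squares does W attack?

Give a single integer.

Op 1: place WK@(5,1)
Op 2: place BR@(2,1)
Op 3: place WQ@(2,4)
Op 4: place BQ@(2,5)
Op 5: place BK@(1,1)
Per-piece attacks for W:
  WQ@(2,4): attacks (2,5) (2,3) (2,2) (2,1) (3,4) (4,4) (5,4) (1,4) (0,4) (3,5) (3,3) (4,2) (5,1) (1,5) (1,3) (0,2) [ray(0,1) blocked at (2,5); ray(0,-1) blocked at (2,1); ray(1,-1) blocked at (5,1)]
  WK@(5,1): attacks (5,2) (5,0) (4,1) (4,2) (4,0)
Union (20 distinct): (0,2) (0,4) (1,3) (1,4) (1,5) (2,1) (2,2) (2,3) (2,5) (3,3) (3,4) (3,5) (4,0) (4,1) (4,2) (4,4) (5,0) (5,1) (5,2) (5,4)

Answer: 20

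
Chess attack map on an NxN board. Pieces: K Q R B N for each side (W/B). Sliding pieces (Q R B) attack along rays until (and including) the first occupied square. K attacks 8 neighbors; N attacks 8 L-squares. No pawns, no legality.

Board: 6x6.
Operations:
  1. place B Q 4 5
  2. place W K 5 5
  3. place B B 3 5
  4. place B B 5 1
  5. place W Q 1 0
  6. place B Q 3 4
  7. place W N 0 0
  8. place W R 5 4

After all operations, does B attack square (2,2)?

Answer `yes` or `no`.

Answer: no

Derivation:
Op 1: place BQ@(4,5)
Op 2: place WK@(5,5)
Op 3: place BB@(3,5)
Op 4: place BB@(5,1)
Op 5: place WQ@(1,0)
Op 6: place BQ@(3,4)
Op 7: place WN@(0,0)
Op 8: place WR@(5,4)
Per-piece attacks for B:
  BQ@(3,4): attacks (3,5) (3,3) (3,2) (3,1) (3,0) (4,4) (5,4) (2,4) (1,4) (0,4) (4,5) (4,3) (5,2) (2,5) (2,3) (1,2) (0,1) [ray(0,1) blocked at (3,5); ray(1,0) blocked at (5,4); ray(1,1) blocked at (4,5)]
  BB@(3,5): attacks (4,4) (5,3) (2,4) (1,3) (0,2)
  BQ@(4,5): attacks (4,4) (4,3) (4,2) (4,1) (4,0) (5,5) (3,5) (5,4) (3,4) [ray(1,0) blocked at (5,5); ray(-1,0) blocked at (3,5); ray(1,-1) blocked at (5,4); ray(-1,-1) blocked at (3,4)]
  BB@(5,1): attacks (4,2) (3,3) (2,4) (1,5) (4,0)
B attacks (2,2): no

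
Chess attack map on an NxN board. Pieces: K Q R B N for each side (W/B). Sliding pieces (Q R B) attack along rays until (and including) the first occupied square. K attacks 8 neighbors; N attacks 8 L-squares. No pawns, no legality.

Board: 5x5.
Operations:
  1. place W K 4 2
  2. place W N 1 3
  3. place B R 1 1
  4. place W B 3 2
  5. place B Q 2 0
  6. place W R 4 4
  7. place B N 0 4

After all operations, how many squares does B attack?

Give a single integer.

Op 1: place WK@(4,2)
Op 2: place WN@(1,3)
Op 3: place BR@(1,1)
Op 4: place WB@(3,2)
Op 5: place BQ@(2,0)
Op 6: place WR@(4,4)
Op 7: place BN@(0,4)
Per-piece attacks for B:
  BN@(0,4): attacks (1,2) (2,3)
  BR@(1,1): attacks (1,2) (1,3) (1,0) (2,1) (3,1) (4,1) (0,1) [ray(0,1) blocked at (1,3)]
  BQ@(2,0): attacks (2,1) (2,2) (2,3) (2,4) (3,0) (4,0) (1,0) (0,0) (3,1) (4,2) (1,1) [ray(1,1) blocked at (4,2); ray(-1,1) blocked at (1,1)]
Union (15 distinct): (0,0) (0,1) (1,0) (1,1) (1,2) (1,3) (2,1) (2,2) (2,3) (2,4) (3,0) (3,1) (4,0) (4,1) (4,2)

Answer: 15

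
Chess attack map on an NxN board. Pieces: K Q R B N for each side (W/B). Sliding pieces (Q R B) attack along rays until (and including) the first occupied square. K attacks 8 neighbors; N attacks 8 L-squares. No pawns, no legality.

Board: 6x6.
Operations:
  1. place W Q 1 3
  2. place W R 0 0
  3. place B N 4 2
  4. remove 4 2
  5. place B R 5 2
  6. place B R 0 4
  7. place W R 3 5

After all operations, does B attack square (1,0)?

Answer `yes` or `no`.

Op 1: place WQ@(1,3)
Op 2: place WR@(0,0)
Op 3: place BN@(4,2)
Op 4: remove (4,2)
Op 5: place BR@(5,2)
Op 6: place BR@(0,4)
Op 7: place WR@(3,5)
Per-piece attacks for B:
  BR@(0,4): attacks (0,5) (0,3) (0,2) (0,1) (0,0) (1,4) (2,4) (3,4) (4,4) (5,4) [ray(0,-1) blocked at (0,0)]
  BR@(5,2): attacks (5,3) (5,4) (5,5) (5,1) (5,0) (4,2) (3,2) (2,2) (1,2) (0,2)
B attacks (1,0): no

Answer: no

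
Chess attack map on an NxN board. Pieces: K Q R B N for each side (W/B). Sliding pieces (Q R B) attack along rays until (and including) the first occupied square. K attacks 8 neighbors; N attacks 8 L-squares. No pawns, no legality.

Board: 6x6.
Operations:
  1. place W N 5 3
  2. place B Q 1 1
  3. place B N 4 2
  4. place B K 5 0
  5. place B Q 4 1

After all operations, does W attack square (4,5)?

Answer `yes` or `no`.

Answer: yes

Derivation:
Op 1: place WN@(5,3)
Op 2: place BQ@(1,1)
Op 3: place BN@(4,2)
Op 4: place BK@(5,0)
Op 5: place BQ@(4,1)
Per-piece attacks for W:
  WN@(5,3): attacks (4,5) (3,4) (4,1) (3,2)
W attacks (4,5): yes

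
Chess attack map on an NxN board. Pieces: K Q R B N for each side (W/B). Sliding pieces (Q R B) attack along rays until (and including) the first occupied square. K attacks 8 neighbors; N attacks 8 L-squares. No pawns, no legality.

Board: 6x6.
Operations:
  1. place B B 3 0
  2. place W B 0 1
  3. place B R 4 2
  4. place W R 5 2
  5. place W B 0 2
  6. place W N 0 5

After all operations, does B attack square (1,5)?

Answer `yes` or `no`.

Answer: no

Derivation:
Op 1: place BB@(3,0)
Op 2: place WB@(0,1)
Op 3: place BR@(4,2)
Op 4: place WR@(5,2)
Op 5: place WB@(0,2)
Op 6: place WN@(0,5)
Per-piece attacks for B:
  BB@(3,0): attacks (4,1) (5,2) (2,1) (1,2) (0,3) [ray(1,1) blocked at (5,2)]
  BR@(4,2): attacks (4,3) (4,4) (4,5) (4,1) (4,0) (5,2) (3,2) (2,2) (1,2) (0,2) [ray(1,0) blocked at (5,2); ray(-1,0) blocked at (0,2)]
B attacks (1,5): no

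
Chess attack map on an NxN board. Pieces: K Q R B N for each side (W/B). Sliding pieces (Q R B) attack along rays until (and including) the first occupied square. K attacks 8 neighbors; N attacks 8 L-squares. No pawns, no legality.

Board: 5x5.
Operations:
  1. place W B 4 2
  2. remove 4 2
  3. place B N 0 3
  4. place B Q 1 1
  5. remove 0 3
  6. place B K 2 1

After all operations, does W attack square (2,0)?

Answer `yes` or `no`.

Op 1: place WB@(4,2)
Op 2: remove (4,2)
Op 3: place BN@(0,3)
Op 4: place BQ@(1,1)
Op 5: remove (0,3)
Op 6: place BK@(2,1)
Per-piece attacks for W:
W attacks (2,0): no

Answer: no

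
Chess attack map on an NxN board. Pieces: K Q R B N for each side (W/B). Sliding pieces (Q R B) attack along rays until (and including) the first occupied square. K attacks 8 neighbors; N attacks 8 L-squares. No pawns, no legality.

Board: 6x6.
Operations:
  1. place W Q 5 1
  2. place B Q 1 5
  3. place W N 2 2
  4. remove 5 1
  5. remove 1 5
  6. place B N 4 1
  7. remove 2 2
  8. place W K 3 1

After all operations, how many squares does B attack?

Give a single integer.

Answer: 4

Derivation:
Op 1: place WQ@(5,1)
Op 2: place BQ@(1,5)
Op 3: place WN@(2,2)
Op 4: remove (5,1)
Op 5: remove (1,5)
Op 6: place BN@(4,1)
Op 7: remove (2,2)
Op 8: place WK@(3,1)
Per-piece attacks for B:
  BN@(4,1): attacks (5,3) (3,3) (2,2) (2,0)
Union (4 distinct): (2,0) (2,2) (3,3) (5,3)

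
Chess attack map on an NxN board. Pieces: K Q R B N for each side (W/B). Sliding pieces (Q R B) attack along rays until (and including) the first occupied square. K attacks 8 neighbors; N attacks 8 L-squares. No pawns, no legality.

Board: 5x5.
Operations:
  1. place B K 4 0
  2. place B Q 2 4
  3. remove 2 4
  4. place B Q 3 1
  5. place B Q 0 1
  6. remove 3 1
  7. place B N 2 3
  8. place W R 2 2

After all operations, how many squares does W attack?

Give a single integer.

Answer: 7

Derivation:
Op 1: place BK@(4,0)
Op 2: place BQ@(2,4)
Op 3: remove (2,4)
Op 4: place BQ@(3,1)
Op 5: place BQ@(0,1)
Op 6: remove (3,1)
Op 7: place BN@(2,3)
Op 8: place WR@(2,2)
Per-piece attacks for W:
  WR@(2,2): attacks (2,3) (2,1) (2,0) (3,2) (4,2) (1,2) (0,2) [ray(0,1) blocked at (2,3)]
Union (7 distinct): (0,2) (1,2) (2,0) (2,1) (2,3) (3,2) (4,2)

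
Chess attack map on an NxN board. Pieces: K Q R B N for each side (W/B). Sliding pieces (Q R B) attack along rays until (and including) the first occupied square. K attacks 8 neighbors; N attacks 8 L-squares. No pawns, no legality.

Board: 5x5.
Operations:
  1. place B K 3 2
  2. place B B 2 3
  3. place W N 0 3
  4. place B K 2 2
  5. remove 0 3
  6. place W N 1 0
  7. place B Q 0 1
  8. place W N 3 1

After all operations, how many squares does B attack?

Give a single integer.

Op 1: place BK@(3,2)
Op 2: place BB@(2,3)
Op 3: place WN@(0,3)
Op 4: place BK@(2,2)
Op 5: remove (0,3)
Op 6: place WN@(1,0)
Op 7: place BQ@(0,1)
Op 8: place WN@(3,1)
Per-piece attacks for B:
  BQ@(0,1): attacks (0,2) (0,3) (0,4) (0,0) (1,1) (2,1) (3,1) (1,2) (2,3) (1,0) [ray(1,0) blocked at (3,1); ray(1,1) blocked at (2,3); ray(1,-1) blocked at (1,0)]
  BK@(2,2): attacks (2,3) (2,1) (3,2) (1,2) (3,3) (3,1) (1,3) (1,1)
  BB@(2,3): attacks (3,4) (3,2) (1,4) (1,2) (0,1) [ray(1,-1) blocked at (3,2); ray(-1,-1) blocked at (0,1)]
  BK@(3,2): attacks (3,3) (3,1) (4,2) (2,2) (4,3) (4,1) (2,3) (2,1)
Union (20 distinct): (0,0) (0,1) (0,2) (0,3) (0,4) (1,0) (1,1) (1,2) (1,3) (1,4) (2,1) (2,2) (2,3) (3,1) (3,2) (3,3) (3,4) (4,1) (4,2) (4,3)

Answer: 20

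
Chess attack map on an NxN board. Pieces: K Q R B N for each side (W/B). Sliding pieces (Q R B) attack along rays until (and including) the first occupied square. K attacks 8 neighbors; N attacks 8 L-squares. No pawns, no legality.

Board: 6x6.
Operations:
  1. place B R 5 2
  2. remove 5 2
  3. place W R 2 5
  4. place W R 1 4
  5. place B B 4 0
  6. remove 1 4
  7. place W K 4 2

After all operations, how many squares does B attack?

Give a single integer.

Answer: 5

Derivation:
Op 1: place BR@(5,2)
Op 2: remove (5,2)
Op 3: place WR@(2,5)
Op 4: place WR@(1,4)
Op 5: place BB@(4,0)
Op 6: remove (1,4)
Op 7: place WK@(4,2)
Per-piece attacks for B:
  BB@(4,0): attacks (5,1) (3,1) (2,2) (1,3) (0,4)
Union (5 distinct): (0,4) (1,3) (2,2) (3,1) (5,1)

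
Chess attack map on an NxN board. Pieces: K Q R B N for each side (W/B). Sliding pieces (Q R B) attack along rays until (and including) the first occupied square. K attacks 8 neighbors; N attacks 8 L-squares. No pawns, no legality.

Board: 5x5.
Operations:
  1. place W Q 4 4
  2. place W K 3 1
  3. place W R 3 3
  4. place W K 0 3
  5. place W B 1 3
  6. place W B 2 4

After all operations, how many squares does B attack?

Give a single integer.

Op 1: place WQ@(4,4)
Op 2: place WK@(3,1)
Op 3: place WR@(3,3)
Op 4: place WK@(0,3)
Op 5: place WB@(1,3)
Op 6: place WB@(2,4)
Per-piece attacks for B:
Union (0 distinct): (none)

Answer: 0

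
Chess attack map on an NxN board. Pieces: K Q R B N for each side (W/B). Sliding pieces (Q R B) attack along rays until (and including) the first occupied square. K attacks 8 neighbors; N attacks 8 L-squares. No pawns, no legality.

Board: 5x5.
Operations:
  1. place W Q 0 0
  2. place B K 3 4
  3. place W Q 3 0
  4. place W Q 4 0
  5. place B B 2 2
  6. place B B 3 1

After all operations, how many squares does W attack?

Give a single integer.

Op 1: place WQ@(0,0)
Op 2: place BK@(3,4)
Op 3: place WQ@(3,0)
Op 4: place WQ@(4,0)
Op 5: place BB@(2,2)
Op 6: place BB@(3,1)
Per-piece attacks for W:
  WQ@(0,0): attacks (0,1) (0,2) (0,3) (0,4) (1,0) (2,0) (3,0) (1,1) (2,2) [ray(1,0) blocked at (3,0); ray(1,1) blocked at (2,2)]
  WQ@(3,0): attacks (3,1) (4,0) (2,0) (1,0) (0,0) (4,1) (2,1) (1,2) (0,3) [ray(0,1) blocked at (3,1); ray(1,0) blocked at (4,0); ray(-1,0) blocked at (0,0)]
  WQ@(4,0): attacks (4,1) (4,2) (4,3) (4,4) (3,0) (3,1) [ray(-1,0) blocked at (3,0); ray(-1,1) blocked at (3,1)]
Union (18 distinct): (0,0) (0,1) (0,2) (0,3) (0,4) (1,0) (1,1) (1,2) (2,0) (2,1) (2,2) (3,0) (3,1) (4,0) (4,1) (4,2) (4,3) (4,4)

Answer: 18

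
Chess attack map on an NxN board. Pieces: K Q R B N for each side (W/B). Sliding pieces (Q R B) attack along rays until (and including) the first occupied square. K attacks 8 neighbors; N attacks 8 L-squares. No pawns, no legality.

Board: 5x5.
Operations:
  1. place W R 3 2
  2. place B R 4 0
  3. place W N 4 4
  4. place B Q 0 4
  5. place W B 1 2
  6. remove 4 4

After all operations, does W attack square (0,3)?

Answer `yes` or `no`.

Answer: yes

Derivation:
Op 1: place WR@(3,2)
Op 2: place BR@(4,0)
Op 3: place WN@(4,4)
Op 4: place BQ@(0,4)
Op 5: place WB@(1,2)
Op 6: remove (4,4)
Per-piece attacks for W:
  WB@(1,2): attacks (2,3) (3,4) (2,1) (3,0) (0,3) (0,1)
  WR@(3,2): attacks (3,3) (3,4) (3,1) (3,0) (4,2) (2,2) (1,2) [ray(-1,0) blocked at (1,2)]
W attacks (0,3): yes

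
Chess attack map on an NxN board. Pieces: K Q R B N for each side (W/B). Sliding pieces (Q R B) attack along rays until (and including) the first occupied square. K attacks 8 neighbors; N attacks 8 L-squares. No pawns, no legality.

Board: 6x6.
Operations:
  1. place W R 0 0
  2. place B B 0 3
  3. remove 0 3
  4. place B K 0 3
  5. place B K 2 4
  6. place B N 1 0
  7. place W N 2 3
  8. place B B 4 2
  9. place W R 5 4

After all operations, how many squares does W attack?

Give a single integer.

Op 1: place WR@(0,0)
Op 2: place BB@(0,3)
Op 3: remove (0,3)
Op 4: place BK@(0,3)
Op 5: place BK@(2,4)
Op 6: place BN@(1,0)
Op 7: place WN@(2,3)
Op 8: place BB@(4,2)
Op 9: place WR@(5,4)
Per-piece attacks for W:
  WR@(0,0): attacks (0,1) (0,2) (0,3) (1,0) [ray(0,1) blocked at (0,3); ray(1,0) blocked at (1,0)]
  WN@(2,3): attacks (3,5) (4,4) (1,5) (0,4) (3,1) (4,2) (1,1) (0,2)
  WR@(5,4): attacks (5,5) (5,3) (5,2) (5,1) (5,0) (4,4) (3,4) (2,4) [ray(-1,0) blocked at (2,4)]
Union (18 distinct): (0,1) (0,2) (0,3) (0,4) (1,0) (1,1) (1,5) (2,4) (3,1) (3,4) (3,5) (4,2) (4,4) (5,0) (5,1) (5,2) (5,3) (5,5)

Answer: 18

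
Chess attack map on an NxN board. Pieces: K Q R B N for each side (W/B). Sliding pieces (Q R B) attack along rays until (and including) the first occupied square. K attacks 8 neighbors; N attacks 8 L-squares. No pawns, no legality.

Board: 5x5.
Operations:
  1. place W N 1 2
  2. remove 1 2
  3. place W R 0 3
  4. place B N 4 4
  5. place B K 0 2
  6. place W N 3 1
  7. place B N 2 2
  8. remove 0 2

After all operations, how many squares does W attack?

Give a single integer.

Op 1: place WN@(1,2)
Op 2: remove (1,2)
Op 3: place WR@(0,3)
Op 4: place BN@(4,4)
Op 5: place BK@(0,2)
Op 6: place WN@(3,1)
Op 7: place BN@(2,2)
Op 8: remove (0,2)
Per-piece attacks for W:
  WR@(0,3): attacks (0,4) (0,2) (0,1) (0,0) (1,3) (2,3) (3,3) (4,3)
  WN@(3,1): attacks (4,3) (2,3) (1,2) (1,0)
Union (10 distinct): (0,0) (0,1) (0,2) (0,4) (1,0) (1,2) (1,3) (2,3) (3,3) (4,3)

Answer: 10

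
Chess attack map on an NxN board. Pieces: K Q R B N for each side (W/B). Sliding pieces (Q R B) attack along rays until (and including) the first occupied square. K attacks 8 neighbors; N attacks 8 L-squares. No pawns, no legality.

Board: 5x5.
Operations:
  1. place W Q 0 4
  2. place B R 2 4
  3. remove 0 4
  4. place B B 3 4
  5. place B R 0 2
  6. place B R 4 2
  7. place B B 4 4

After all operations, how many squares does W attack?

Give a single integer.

Answer: 0

Derivation:
Op 1: place WQ@(0,4)
Op 2: place BR@(2,4)
Op 3: remove (0,4)
Op 4: place BB@(3,4)
Op 5: place BR@(0,2)
Op 6: place BR@(4,2)
Op 7: place BB@(4,4)
Per-piece attacks for W:
Union (0 distinct): (none)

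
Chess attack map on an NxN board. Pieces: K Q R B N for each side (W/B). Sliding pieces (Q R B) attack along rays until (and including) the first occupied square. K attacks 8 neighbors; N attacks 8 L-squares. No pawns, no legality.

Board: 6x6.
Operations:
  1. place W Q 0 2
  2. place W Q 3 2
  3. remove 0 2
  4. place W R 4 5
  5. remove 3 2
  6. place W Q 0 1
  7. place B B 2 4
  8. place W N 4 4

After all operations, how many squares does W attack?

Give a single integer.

Answer: 22

Derivation:
Op 1: place WQ@(0,2)
Op 2: place WQ@(3,2)
Op 3: remove (0,2)
Op 4: place WR@(4,5)
Op 5: remove (3,2)
Op 6: place WQ@(0,1)
Op 7: place BB@(2,4)
Op 8: place WN@(4,4)
Per-piece attacks for W:
  WQ@(0,1): attacks (0,2) (0,3) (0,4) (0,5) (0,0) (1,1) (2,1) (3,1) (4,1) (5,1) (1,2) (2,3) (3,4) (4,5) (1,0) [ray(1,1) blocked at (4,5)]
  WN@(4,4): attacks (2,5) (5,2) (3,2) (2,3)
  WR@(4,5): attacks (4,4) (5,5) (3,5) (2,5) (1,5) (0,5) [ray(0,-1) blocked at (4,4)]
Union (22 distinct): (0,0) (0,2) (0,3) (0,4) (0,5) (1,0) (1,1) (1,2) (1,5) (2,1) (2,3) (2,5) (3,1) (3,2) (3,4) (3,5) (4,1) (4,4) (4,5) (5,1) (5,2) (5,5)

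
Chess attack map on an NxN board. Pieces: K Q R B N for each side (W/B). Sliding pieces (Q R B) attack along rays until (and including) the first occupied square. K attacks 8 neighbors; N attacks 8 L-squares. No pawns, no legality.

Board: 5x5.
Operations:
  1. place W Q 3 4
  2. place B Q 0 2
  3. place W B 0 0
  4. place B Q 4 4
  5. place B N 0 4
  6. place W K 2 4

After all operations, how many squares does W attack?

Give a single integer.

Op 1: place WQ@(3,4)
Op 2: place BQ@(0,2)
Op 3: place WB@(0,0)
Op 4: place BQ@(4,4)
Op 5: place BN@(0,4)
Op 6: place WK@(2,4)
Per-piece attacks for W:
  WB@(0,0): attacks (1,1) (2,2) (3,3) (4,4) [ray(1,1) blocked at (4,4)]
  WK@(2,4): attacks (2,3) (3,4) (1,4) (3,3) (1,3)
  WQ@(3,4): attacks (3,3) (3,2) (3,1) (3,0) (4,4) (2,4) (4,3) (2,3) (1,2) (0,1) [ray(1,0) blocked at (4,4); ray(-1,0) blocked at (2,4)]
Union (15 distinct): (0,1) (1,1) (1,2) (1,3) (1,4) (2,2) (2,3) (2,4) (3,0) (3,1) (3,2) (3,3) (3,4) (4,3) (4,4)

Answer: 15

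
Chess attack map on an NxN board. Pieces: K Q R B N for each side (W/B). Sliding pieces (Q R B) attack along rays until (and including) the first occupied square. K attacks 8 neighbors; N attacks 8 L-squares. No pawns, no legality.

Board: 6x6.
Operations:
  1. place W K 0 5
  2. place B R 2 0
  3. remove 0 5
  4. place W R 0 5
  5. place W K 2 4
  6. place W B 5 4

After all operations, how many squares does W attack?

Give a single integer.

Op 1: place WK@(0,5)
Op 2: place BR@(2,0)
Op 3: remove (0,5)
Op 4: place WR@(0,5)
Op 5: place WK@(2,4)
Op 6: place WB@(5,4)
Per-piece attacks for W:
  WR@(0,5): attacks (0,4) (0,3) (0,2) (0,1) (0,0) (1,5) (2,5) (3,5) (4,5) (5,5)
  WK@(2,4): attacks (2,5) (2,3) (3,4) (1,4) (3,5) (3,3) (1,5) (1,3)
  WB@(5,4): attacks (4,5) (4,3) (3,2) (2,1) (1,0)
Union (19 distinct): (0,0) (0,1) (0,2) (0,3) (0,4) (1,0) (1,3) (1,4) (1,5) (2,1) (2,3) (2,5) (3,2) (3,3) (3,4) (3,5) (4,3) (4,5) (5,5)

Answer: 19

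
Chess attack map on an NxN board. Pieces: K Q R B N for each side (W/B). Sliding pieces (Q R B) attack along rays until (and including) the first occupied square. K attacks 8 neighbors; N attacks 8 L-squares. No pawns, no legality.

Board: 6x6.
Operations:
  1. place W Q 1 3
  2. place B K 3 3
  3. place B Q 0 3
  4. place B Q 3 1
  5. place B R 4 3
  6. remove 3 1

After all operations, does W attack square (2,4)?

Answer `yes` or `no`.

Op 1: place WQ@(1,3)
Op 2: place BK@(3,3)
Op 3: place BQ@(0,3)
Op 4: place BQ@(3,1)
Op 5: place BR@(4,3)
Op 6: remove (3,1)
Per-piece attacks for W:
  WQ@(1,3): attacks (1,4) (1,5) (1,2) (1,1) (1,0) (2,3) (3,3) (0,3) (2,4) (3,5) (2,2) (3,1) (4,0) (0,4) (0,2) [ray(1,0) blocked at (3,3); ray(-1,0) blocked at (0,3)]
W attacks (2,4): yes

Answer: yes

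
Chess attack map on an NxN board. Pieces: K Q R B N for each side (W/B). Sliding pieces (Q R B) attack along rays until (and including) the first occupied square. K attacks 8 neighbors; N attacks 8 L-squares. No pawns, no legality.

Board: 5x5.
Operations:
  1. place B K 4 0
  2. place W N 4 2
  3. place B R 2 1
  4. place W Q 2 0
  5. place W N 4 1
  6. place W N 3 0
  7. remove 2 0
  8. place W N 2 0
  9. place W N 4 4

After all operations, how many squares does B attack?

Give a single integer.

Answer: 9

Derivation:
Op 1: place BK@(4,0)
Op 2: place WN@(4,2)
Op 3: place BR@(2,1)
Op 4: place WQ@(2,0)
Op 5: place WN@(4,1)
Op 6: place WN@(3,0)
Op 7: remove (2,0)
Op 8: place WN@(2,0)
Op 9: place WN@(4,4)
Per-piece attacks for B:
  BR@(2,1): attacks (2,2) (2,3) (2,4) (2,0) (3,1) (4,1) (1,1) (0,1) [ray(0,-1) blocked at (2,0); ray(1,0) blocked at (4,1)]
  BK@(4,0): attacks (4,1) (3,0) (3,1)
Union (9 distinct): (0,1) (1,1) (2,0) (2,2) (2,3) (2,4) (3,0) (3,1) (4,1)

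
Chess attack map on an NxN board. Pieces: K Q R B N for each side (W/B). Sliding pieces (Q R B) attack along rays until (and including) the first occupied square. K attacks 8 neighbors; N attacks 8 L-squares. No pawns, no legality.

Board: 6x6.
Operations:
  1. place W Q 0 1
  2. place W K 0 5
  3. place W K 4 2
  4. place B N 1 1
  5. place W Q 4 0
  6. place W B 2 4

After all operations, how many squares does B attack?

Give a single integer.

Op 1: place WQ@(0,1)
Op 2: place WK@(0,5)
Op 3: place WK@(4,2)
Op 4: place BN@(1,1)
Op 5: place WQ@(4,0)
Op 6: place WB@(2,4)
Per-piece attacks for B:
  BN@(1,1): attacks (2,3) (3,2) (0,3) (3,0)
Union (4 distinct): (0,3) (2,3) (3,0) (3,2)

Answer: 4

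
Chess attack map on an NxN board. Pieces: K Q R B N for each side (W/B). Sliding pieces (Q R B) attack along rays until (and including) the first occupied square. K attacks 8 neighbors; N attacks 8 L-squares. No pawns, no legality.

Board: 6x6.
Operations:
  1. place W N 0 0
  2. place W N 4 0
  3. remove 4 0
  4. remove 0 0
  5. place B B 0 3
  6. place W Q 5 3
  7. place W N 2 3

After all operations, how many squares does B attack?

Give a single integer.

Op 1: place WN@(0,0)
Op 2: place WN@(4,0)
Op 3: remove (4,0)
Op 4: remove (0,0)
Op 5: place BB@(0,3)
Op 6: place WQ@(5,3)
Op 7: place WN@(2,3)
Per-piece attacks for B:
  BB@(0,3): attacks (1,4) (2,5) (1,2) (2,1) (3,0)
Union (5 distinct): (1,2) (1,4) (2,1) (2,5) (3,0)

Answer: 5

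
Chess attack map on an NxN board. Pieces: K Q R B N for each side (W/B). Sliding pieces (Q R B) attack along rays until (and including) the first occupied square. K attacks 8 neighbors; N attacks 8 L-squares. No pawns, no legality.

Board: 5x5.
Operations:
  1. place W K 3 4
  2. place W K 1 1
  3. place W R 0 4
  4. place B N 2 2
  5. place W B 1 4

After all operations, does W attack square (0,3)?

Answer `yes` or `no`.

Op 1: place WK@(3,4)
Op 2: place WK@(1,1)
Op 3: place WR@(0,4)
Op 4: place BN@(2,2)
Op 5: place WB@(1,4)
Per-piece attacks for W:
  WR@(0,4): attacks (0,3) (0,2) (0,1) (0,0) (1,4) [ray(1,0) blocked at (1,4)]
  WK@(1,1): attacks (1,2) (1,0) (2,1) (0,1) (2,2) (2,0) (0,2) (0,0)
  WB@(1,4): attacks (2,3) (3,2) (4,1) (0,3)
  WK@(3,4): attacks (3,3) (4,4) (2,4) (4,3) (2,3)
W attacks (0,3): yes

Answer: yes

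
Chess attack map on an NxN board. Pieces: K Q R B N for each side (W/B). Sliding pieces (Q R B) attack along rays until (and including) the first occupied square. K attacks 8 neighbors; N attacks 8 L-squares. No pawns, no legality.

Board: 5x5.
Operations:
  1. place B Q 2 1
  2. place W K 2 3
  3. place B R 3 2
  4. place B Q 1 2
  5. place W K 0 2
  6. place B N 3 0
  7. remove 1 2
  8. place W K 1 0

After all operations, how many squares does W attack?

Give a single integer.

Op 1: place BQ@(2,1)
Op 2: place WK@(2,3)
Op 3: place BR@(3,2)
Op 4: place BQ@(1,2)
Op 5: place WK@(0,2)
Op 6: place BN@(3,0)
Op 7: remove (1,2)
Op 8: place WK@(1,0)
Per-piece attacks for W:
  WK@(0,2): attacks (0,3) (0,1) (1,2) (1,3) (1,1)
  WK@(1,0): attacks (1,1) (2,0) (0,0) (2,1) (0,1)
  WK@(2,3): attacks (2,4) (2,2) (3,3) (1,3) (3,4) (3,2) (1,4) (1,2)
Union (14 distinct): (0,0) (0,1) (0,3) (1,1) (1,2) (1,3) (1,4) (2,0) (2,1) (2,2) (2,4) (3,2) (3,3) (3,4)

Answer: 14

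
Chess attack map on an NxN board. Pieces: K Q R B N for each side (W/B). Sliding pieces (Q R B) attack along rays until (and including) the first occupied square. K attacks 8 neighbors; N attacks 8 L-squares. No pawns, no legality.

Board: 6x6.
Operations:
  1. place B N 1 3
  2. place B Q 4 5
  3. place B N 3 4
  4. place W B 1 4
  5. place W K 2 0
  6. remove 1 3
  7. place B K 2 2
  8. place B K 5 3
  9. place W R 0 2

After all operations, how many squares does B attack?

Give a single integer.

Op 1: place BN@(1,3)
Op 2: place BQ@(4,5)
Op 3: place BN@(3,4)
Op 4: place WB@(1,4)
Op 5: place WK@(2,0)
Op 6: remove (1,3)
Op 7: place BK@(2,2)
Op 8: place BK@(5,3)
Op 9: place WR@(0,2)
Per-piece attacks for B:
  BK@(2,2): attacks (2,3) (2,1) (3,2) (1,2) (3,3) (3,1) (1,3) (1,1)
  BN@(3,4): attacks (5,5) (1,5) (4,2) (5,3) (2,2) (1,3)
  BQ@(4,5): attacks (4,4) (4,3) (4,2) (4,1) (4,0) (5,5) (3,5) (2,5) (1,5) (0,5) (5,4) (3,4) [ray(-1,-1) blocked at (3,4)]
  BK@(5,3): attacks (5,4) (5,2) (4,3) (4,4) (4,2)
Union (23 distinct): (0,5) (1,1) (1,2) (1,3) (1,5) (2,1) (2,2) (2,3) (2,5) (3,1) (3,2) (3,3) (3,4) (3,5) (4,0) (4,1) (4,2) (4,3) (4,4) (5,2) (5,3) (5,4) (5,5)

Answer: 23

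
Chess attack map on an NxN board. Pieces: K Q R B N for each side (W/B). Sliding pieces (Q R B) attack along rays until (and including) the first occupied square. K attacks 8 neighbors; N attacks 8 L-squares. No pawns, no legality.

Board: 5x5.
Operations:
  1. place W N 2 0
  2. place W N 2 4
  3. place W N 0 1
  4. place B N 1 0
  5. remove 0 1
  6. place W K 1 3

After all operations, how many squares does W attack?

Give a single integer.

Answer: 12

Derivation:
Op 1: place WN@(2,0)
Op 2: place WN@(2,4)
Op 3: place WN@(0,1)
Op 4: place BN@(1,0)
Op 5: remove (0,1)
Op 6: place WK@(1,3)
Per-piece attacks for W:
  WK@(1,3): attacks (1,4) (1,2) (2,3) (0,3) (2,4) (2,2) (0,4) (0,2)
  WN@(2,0): attacks (3,2) (4,1) (1,2) (0,1)
  WN@(2,4): attacks (3,2) (4,3) (1,2) (0,3)
Union (12 distinct): (0,1) (0,2) (0,3) (0,4) (1,2) (1,4) (2,2) (2,3) (2,4) (3,2) (4,1) (4,3)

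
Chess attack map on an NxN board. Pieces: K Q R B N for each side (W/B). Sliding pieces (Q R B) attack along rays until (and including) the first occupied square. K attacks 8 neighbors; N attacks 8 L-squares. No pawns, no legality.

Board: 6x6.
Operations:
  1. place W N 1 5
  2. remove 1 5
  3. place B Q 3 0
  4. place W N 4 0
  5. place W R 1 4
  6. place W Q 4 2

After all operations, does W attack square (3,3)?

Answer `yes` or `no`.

Op 1: place WN@(1,5)
Op 2: remove (1,5)
Op 3: place BQ@(3,0)
Op 4: place WN@(4,0)
Op 5: place WR@(1,4)
Op 6: place WQ@(4,2)
Per-piece attacks for W:
  WR@(1,4): attacks (1,5) (1,3) (1,2) (1,1) (1,0) (2,4) (3,4) (4,4) (5,4) (0,4)
  WN@(4,0): attacks (5,2) (3,2) (2,1)
  WQ@(4,2): attacks (4,3) (4,4) (4,5) (4,1) (4,0) (5,2) (3,2) (2,2) (1,2) (0,2) (5,3) (5,1) (3,3) (2,4) (1,5) (3,1) (2,0) [ray(0,-1) blocked at (4,0)]
W attacks (3,3): yes

Answer: yes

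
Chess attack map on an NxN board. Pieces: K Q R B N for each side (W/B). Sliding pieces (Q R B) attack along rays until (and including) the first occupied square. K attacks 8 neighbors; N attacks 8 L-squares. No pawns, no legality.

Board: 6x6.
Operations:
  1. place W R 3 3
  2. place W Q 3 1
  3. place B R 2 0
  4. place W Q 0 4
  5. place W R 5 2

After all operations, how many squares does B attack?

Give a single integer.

Op 1: place WR@(3,3)
Op 2: place WQ@(3,1)
Op 3: place BR@(2,0)
Op 4: place WQ@(0,4)
Op 5: place WR@(5,2)
Per-piece attacks for B:
  BR@(2,0): attacks (2,1) (2,2) (2,3) (2,4) (2,5) (3,0) (4,0) (5,0) (1,0) (0,0)
Union (10 distinct): (0,0) (1,0) (2,1) (2,2) (2,3) (2,4) (2,5) (3,0) (4,0) (5,0)

Answer: 10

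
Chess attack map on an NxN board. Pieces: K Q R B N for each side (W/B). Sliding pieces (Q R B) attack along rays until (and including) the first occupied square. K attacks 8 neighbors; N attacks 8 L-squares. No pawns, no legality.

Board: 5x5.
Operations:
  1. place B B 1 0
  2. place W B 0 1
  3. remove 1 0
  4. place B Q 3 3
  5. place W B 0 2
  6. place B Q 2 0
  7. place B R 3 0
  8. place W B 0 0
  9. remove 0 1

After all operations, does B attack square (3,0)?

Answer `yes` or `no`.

Answer: yes

Derivation:
Op 1: place BB@(1,0)
Op 2: place WB@(0,1)
Op 3: remove (1,0)
Op 4: place BQ@(3,3)
Op 5: place WB@(0,2)
Op 6: place BQ@(2,0)
Op 7: place BR@(3,0)
Op 8: place WB@(0,0)
Op 9: remove (0,1)
Per-piece attacks for B:
  BQ@(2,0): attacks (2,1) (2,2) (2,3) (2,4) (3,0) (1,0) (0,0) (3,1) (4,2) (1,1) (0,2) [ray(1,0) blocked at (3,0); ray(-1,0) blocked at (0,0); ray(-1,1) blocked at (0,2)]
  BR@(3,0): attacks (3,1) (3,2) (3,3) (4,0) (2,0) [ray(0,1) blocked at (3,3); ray(-1,0) blocked at (2,0)]
  BQ@(3,3): attacks (3,4) (3,2) (3,1) (3,0) (4,3) (2,3) (1,3) (0,3) (4,4) (4,2) (2,4) (2,2) (1,1) (0,0) [ray(0,-1) blocked at (3,0); ray(-1,-1) blocked at (0,0)]
B attacks (3,0): yes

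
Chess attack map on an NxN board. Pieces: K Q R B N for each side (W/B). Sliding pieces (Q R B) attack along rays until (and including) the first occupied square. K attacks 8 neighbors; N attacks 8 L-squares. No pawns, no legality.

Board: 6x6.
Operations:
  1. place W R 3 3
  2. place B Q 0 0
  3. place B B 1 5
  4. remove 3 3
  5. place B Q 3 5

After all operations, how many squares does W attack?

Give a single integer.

Answer: 0

Derivation:
Op 1: place WR@(3,3)
Op 2: place BQ@(0,0)
Op 3: place BB@(1,5)
Op 4: remove (3,3)
Op 5: place BQ@(3,5)
Per-piece attacks for W:
Union (0 distinct): (none)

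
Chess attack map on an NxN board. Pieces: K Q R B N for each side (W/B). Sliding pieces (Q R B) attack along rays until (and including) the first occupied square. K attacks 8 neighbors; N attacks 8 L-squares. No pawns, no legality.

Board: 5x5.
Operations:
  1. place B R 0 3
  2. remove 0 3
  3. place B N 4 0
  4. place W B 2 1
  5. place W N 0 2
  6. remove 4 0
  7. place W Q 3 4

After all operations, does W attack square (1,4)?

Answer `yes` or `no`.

Answer: yes

Derivation:
Op 1: place BR@(0,3)
Op 2: remove (0,3)
Op 3: place BN@(4,0)
Op 4: place WB@(2,1)
Op 5: place WN@(0,2)
Op 6: remove (4,0)
Op 7: place WQ@(3,4)
Per-piece attacks for W:
  WN@(0,2): attacks (1,4) (2,3) (1,0) (2,1)
  WB@(2,1): attacks (3,2) (4,3) (3,0) (1,2) (0,3) (1,0)
  WQ@(3,4): attacks (3,3) (3,2) (3,1) (3,0) (4,4) (2,4) (1,4) (0,4) (4,3) (2,3) (1,2) (0,1)
W attacks (1,4): yes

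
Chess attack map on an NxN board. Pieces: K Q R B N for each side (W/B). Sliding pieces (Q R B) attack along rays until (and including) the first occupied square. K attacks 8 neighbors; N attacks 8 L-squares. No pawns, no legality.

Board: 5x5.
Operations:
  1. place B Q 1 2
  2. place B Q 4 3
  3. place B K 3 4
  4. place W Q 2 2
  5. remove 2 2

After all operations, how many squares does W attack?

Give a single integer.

Op 1: place BQ@(1,2)
Op 2: place BQ@(4,3)
Op 3: place BK@(3,4)
Op 4: place WQ@(2,2)
Op 5: remove (2,2)
Per-piece attacks for W:
Union (0 distinct): (none)

Answer: 0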